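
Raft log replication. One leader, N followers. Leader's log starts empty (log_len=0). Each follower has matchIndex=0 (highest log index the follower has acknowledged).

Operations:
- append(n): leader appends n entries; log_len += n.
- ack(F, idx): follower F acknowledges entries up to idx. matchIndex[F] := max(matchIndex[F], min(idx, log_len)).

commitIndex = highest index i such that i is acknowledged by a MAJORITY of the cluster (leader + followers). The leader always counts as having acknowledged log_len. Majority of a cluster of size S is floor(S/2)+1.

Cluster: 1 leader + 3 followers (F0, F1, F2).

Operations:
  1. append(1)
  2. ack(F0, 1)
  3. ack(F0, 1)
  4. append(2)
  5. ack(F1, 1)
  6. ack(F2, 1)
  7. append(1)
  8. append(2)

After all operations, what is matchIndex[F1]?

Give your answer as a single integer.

Op 1: append 1 -> log_len=1
Op 2: F0 acks idx 1 -> match: F0=1 F1=0 F2=0; commitIndex=0
Op 3: F0 acks idx 1 -> match: F0=1 F1=0 F2=0; commitIndex=0
Op 4: append 2 -> log_len=3
Op 5: F1 acks idx 1 -> match: F0=1 F1=1 F2=0; commitIndex=1
Op 6: F2 acks idx 1 -> match: F0=1 F1=1 F2=1; commitIndex=1
Op 7: append 1 -> log_len=4
Op 8: append 2 -> log_len=6

Answer: 1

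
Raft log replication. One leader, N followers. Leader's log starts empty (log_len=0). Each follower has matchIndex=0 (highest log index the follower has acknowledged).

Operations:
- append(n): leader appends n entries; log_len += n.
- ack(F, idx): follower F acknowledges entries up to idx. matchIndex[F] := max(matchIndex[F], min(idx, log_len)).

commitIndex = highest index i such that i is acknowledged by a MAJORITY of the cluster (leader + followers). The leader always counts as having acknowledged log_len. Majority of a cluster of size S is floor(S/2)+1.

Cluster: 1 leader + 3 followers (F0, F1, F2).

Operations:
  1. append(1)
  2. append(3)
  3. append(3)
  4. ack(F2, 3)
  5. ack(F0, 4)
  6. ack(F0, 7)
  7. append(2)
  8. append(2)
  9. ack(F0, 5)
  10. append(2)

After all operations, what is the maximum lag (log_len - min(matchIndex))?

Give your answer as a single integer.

Op 1: append 1 -> log_len=1
Op 2: append 3 -> log_len=4
Op 3: append 3 -> log_len=7
Op 4: F2 acks idx 3 -> match: F0=0 F1=0 F2=3; commitIndex=0
Op 5: F0 acks idx 4 -> match: F0=4 F1=0 F2=3; commitIndex=3
Op 6: F0 acks idx 7 -> match: F0=7 F1=0 F2=3; commitIndex=3
Op 7: append 2 -> log_len=9
Op 8: append 2 -> log_len=11
Op 9: F0 acks idx 5 -> match: F0=7 F1=0 F2=3; commitIndex=3
Op 10: append 2 -> log_len=13

Answer: 13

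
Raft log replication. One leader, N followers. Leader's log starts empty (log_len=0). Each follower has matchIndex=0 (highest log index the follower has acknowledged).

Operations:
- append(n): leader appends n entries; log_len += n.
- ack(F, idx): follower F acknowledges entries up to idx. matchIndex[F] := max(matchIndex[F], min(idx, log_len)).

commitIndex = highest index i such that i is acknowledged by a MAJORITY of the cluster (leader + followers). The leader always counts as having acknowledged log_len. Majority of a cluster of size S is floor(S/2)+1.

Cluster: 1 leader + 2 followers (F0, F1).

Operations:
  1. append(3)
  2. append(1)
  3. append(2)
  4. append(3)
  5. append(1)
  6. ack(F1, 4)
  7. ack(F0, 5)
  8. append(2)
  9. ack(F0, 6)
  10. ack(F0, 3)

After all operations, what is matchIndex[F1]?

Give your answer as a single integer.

Op 1: append 3 -> log_len=3
Op 2: append 1 -> log_len=4
Op 3: append 2 -> log_len=6
Op 4: append 3 -> log_len=9
Op 5: append 1 -> log_len=10
Op 6: F1 acks idx 4 -> match: F0=0 F1=4; commitIndex=4
Op 7: F0 acks idx 5 -> match: F0=5 F1=4; commitIndex=5
Op 8: append 2 -> log_len=12
Op 9: F0 acks idx 6 -> match: F0=6 F1=4; commitIndex=6
Op 10: F0 acks idx 3 -> match: F0=6 F1=4; commitIndex=6

Answer: 4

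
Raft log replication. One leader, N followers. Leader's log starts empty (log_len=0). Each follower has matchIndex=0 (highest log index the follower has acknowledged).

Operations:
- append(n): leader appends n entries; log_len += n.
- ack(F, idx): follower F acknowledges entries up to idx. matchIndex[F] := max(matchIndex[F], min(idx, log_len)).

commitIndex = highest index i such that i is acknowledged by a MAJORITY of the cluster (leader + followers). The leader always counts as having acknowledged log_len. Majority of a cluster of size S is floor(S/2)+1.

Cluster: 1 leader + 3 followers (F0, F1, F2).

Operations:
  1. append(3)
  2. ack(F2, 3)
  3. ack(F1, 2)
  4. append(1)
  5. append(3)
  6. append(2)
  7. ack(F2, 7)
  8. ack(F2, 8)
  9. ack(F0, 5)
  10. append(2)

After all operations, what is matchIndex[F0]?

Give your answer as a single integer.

Op 1: append 3 -> log_len=3
Op 2: F2 acks idx 3 -> match: F0=0 F1=0 F2=3; commitIndex=0
Op 3: F1 acks idx 2 -> match: F0=0 F1=2 F2=3; commitIndex=2
Op 4: append 1 -> log_len=4
Op 5: append 3 -> log_len=7
Op 6: append 2 -> log_len=9
Op 7: F2 acks idx 7 -> match: F0=0 F1=2 F2=7; commitIndex=2
Op 8: F2 acks idx 8 -> match: F0=0 F1=2 F2=8; commitIndex=2
Op 9: F0 acks idx 5 -> match: F0=5 F1=2 F2=8; commitIndex=5
Op 10: append 2 -> log_len=11

Answer: 5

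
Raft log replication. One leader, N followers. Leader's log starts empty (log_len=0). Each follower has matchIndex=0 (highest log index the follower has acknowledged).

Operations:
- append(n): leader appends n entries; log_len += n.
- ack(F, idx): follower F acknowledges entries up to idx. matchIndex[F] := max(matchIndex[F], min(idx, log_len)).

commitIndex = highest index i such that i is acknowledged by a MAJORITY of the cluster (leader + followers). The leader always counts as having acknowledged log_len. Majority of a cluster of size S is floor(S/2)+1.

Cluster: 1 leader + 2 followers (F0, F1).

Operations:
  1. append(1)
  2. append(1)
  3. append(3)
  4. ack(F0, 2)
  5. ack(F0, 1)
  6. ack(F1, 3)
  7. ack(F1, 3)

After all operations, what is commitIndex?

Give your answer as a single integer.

Answer: 3

Derivation:
Op 1: append 1 -> log_len=1
Op 2: append 1 -> log_len=2
Op 3: append 3 -> log_len=5
Op 4: F0 acks idx 2 -> match: F0=2 F1=0; commitIndex=2
Op 5: F0 acks idx 1 -> match: F0=2 F1=0; commitIndex=2
Op 6: F1 acks idx 3 -> match: F0=2 F1=3; commitIndex=3
Op 7: F1 acks idx 3 -> match: F0=2 F1=3; commitIndex=3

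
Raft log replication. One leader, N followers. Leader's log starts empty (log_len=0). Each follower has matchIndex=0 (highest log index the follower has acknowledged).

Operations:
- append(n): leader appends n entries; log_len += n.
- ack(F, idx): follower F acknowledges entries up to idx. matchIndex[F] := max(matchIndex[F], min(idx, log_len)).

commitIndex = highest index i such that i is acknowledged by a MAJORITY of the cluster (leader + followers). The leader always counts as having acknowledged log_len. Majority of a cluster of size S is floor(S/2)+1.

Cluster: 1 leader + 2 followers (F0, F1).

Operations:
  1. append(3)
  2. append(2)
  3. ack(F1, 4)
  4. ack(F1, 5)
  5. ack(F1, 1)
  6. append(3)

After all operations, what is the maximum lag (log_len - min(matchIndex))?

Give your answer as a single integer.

Op 1: append 3 -> log_len=3
Op 2: append 2 -> log_len=5
Op 3: F1 acks idx 4 -> match: F0=0 F1=4; commitIndex=4
Op 4: F1 acks idx 5 -> match: F0=0 F1=5; commitIndex=5
Op 5: F1 acks idx 1 -> match: F0=0 F1=5; commitIndex=5
Op 6: append 3 -> log_len=8

Answer: 8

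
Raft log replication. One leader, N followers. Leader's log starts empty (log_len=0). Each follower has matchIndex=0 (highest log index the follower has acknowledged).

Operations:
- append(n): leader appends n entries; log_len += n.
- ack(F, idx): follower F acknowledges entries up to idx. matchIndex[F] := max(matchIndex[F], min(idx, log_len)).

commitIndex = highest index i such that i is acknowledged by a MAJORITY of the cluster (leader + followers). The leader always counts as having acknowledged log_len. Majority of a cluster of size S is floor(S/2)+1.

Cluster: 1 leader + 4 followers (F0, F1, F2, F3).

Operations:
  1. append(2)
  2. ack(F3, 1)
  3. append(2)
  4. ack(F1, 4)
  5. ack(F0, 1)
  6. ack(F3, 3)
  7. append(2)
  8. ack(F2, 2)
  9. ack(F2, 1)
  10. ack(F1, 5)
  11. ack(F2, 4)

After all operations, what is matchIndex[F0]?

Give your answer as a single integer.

Op 1: append 2 -> log_len=2
Op 2: F3 acks idx 1 -> match: F0=0 F1=0 F2=0 F3=1; commitIndex=0
Op 3: append 2 -> log_len=4
Op 4: F1 acks idx 4 -> match: F0=0 F1=4 F2=0 F3=1; commitIndex=1
Op 5: F0 acks idx 1 -> match: F0=1 F1=4 F2=0 F3=1; commitIndex=1
Op 6: F3 acks idx 3 -> match: F0=1 F1=4 F2=0 F3=3; commitIndex=3
Op 7: append 2 -> log_len=6
Op 8: F2 acks idx 2 -> match: F0=1 F1=4 F2=2 F3=3; commitIndex=3
Op 9: F2 acks idx 1 -> match: F0=1 F1=4 F2=2 F3=3; commitIndex=3
Op 10: F1 acks idx 5 -> match: F0=1 F1=5 F2=2 F3=3; commitIndex=3
Op 11: F2 acks idx 4 -> match: F0=1 F1=5 F2=4 F3=3; commitIndex=4

Answer: 1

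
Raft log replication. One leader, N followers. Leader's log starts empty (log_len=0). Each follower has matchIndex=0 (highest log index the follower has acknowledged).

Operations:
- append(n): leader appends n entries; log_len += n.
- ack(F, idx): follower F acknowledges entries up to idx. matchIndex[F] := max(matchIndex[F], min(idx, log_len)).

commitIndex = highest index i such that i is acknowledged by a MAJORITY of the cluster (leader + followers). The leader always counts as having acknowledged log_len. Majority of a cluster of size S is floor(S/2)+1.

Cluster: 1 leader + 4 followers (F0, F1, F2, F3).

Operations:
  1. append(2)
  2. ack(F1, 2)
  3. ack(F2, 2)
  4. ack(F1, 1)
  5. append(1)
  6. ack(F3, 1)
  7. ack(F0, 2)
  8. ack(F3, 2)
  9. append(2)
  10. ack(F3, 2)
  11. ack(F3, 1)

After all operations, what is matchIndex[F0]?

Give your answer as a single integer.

Op 1: append 2 -> log_len=2
Op 2: F1 acks idx 2 -> match: F0=0 F1=2 F2=0 F3=0; commitIndex=0
Op 3: F2 acks idx 2 -> match: F0=0 F1=2 F2=2 F3=0; commitIndex=2
Op 4: F1 acks idx 1 -> match: F0=0 F1=2 F2=2 F3=0; commitIndex=2
Op 5: append 1 -> log_len=3
Op 6: F3 acks idx 1 -> match: F0=0 F1=2 F2=2 F3=1; commitIndex=2
Op 7: F0 acks idx 2 -> match: F0=2 F1=2 F2=2 F3=1; commitIndex=2
Op 8: F3 acks idx 2 -> match: F0=2 F1=2 F2=2 F3=2; commitIndex=2
Op 9: append 2 -> log_len=5
Op 10: F3 acks idx 2 -> match: F0=2 F1=2 F2=2 F3=2; commitIndex=2
Op 11: F3 acks idx 1 -> match: F0=2 F1=2 F2=2 F3=2; commitIndex=2

Answer: 2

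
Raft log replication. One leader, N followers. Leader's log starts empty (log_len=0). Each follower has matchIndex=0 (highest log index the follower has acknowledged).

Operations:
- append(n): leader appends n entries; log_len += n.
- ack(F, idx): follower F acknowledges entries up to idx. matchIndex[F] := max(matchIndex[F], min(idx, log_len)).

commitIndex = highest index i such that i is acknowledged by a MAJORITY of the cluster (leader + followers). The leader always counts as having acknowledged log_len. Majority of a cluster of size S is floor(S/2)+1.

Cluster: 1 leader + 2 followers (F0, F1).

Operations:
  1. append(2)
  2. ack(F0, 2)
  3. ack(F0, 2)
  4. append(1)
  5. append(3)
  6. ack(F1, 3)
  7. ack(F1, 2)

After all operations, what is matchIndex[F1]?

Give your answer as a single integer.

Answer: 3

Derivation:
Op 1: append 2 -> log_len=2
Op 2: F0 acks idx 2 -> match: F0=2 F1=0; commitIndex=2
Op 3: F0 acks idx 2 -> match: F0=2 F1=0; commitIndex=2
Op 4: append 1 -> log_len=3
Op 5: append 3 -> log_len=6
Op 6: F1 acks idx 3 -> match: F0=2 F1=3; commitIndex=3
Op 7: F1 acks idx 2 -> match: F0=2 F1=3; commitIndex=3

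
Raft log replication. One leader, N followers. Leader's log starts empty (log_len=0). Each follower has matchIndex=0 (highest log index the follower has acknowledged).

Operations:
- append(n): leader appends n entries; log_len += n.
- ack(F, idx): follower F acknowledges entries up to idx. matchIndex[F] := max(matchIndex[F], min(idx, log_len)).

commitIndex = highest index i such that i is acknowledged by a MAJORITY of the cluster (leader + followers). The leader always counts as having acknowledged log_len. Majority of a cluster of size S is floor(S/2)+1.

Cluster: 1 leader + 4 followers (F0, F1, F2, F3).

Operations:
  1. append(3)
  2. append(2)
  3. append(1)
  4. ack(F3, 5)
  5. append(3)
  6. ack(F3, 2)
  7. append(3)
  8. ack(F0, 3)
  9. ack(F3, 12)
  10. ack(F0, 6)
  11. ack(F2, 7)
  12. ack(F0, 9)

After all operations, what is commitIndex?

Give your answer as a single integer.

Answer: 9

Derivation:
Op 1: append 3 -> log_len=3
Op 2: append 2 -> log_len=5
Op 3: append 1 -> log_len=6
Op 4: F3 acks idx 5 -> match: F0=0 F1=0 F2=0 F3=5; commitIndex=0
Op 5: append 3 -> log_len=9
Op 6: F3 acks idx 2 -> match: F0=0 F1=0 F2=0 F3=5; commitIndex=0
Op 7: append 3 -> log_len=12
Op 8: F0 acks idx 3 -> match: F0=3 F1=0 F2=0 F3=5; commitIndex=3
Op 9: F3 acks idx 12 -> match: F0=3 F1=0 F2=0 F3=12; commitIndex=3
Op 10: F0 acks idx 6 -> match: F0=6 F1=0 F2=0 F3=12; commitIndex=6
Op 11: F2 acks idx 7 -> match: F0=6 F1=0 F2=7 F3=12; commitIndex=7
Op 12: F0 acks idx 9 -> match: F0=9 F1=0 F2=7 F3=12; commitIndex=9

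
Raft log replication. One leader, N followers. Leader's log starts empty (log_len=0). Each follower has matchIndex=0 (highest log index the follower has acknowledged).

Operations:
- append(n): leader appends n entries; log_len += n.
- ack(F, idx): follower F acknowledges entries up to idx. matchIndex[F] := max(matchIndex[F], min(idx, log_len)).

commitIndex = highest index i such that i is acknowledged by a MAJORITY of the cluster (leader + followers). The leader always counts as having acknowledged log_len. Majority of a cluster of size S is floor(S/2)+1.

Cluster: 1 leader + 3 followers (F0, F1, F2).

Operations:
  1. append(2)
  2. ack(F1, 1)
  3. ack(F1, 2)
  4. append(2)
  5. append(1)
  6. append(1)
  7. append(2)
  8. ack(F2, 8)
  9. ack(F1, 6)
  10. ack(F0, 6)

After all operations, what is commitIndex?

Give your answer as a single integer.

Op 1: append 2 -> log_len=2
Op 2: F1 acks idx 1 -> match: F0=0 F1=1 F2=0; commitIndex=0
Op 3: F1 acks idx 2 -> match: F0=0 F1=2 F2=0; commitIndex=0
Op 4: append 2 -> log_len=4
Op 5: append 1 -> log_len=5
Op 6: append 1 -> log_len=6
Op 7: append 2 -> log_len=8
Op 8: F2 acks idx 8 -> match: F0=0 F1=2 F2=8; commitIndex=2
Op 9: F1 acks idx 6 -> match: F0=0 F1=6 F2=8; commitIndex=6
Op 10: F0 acks idx 6 -> match: F0=6 F1=6 F2=8; commitIndex=6

Answer: 6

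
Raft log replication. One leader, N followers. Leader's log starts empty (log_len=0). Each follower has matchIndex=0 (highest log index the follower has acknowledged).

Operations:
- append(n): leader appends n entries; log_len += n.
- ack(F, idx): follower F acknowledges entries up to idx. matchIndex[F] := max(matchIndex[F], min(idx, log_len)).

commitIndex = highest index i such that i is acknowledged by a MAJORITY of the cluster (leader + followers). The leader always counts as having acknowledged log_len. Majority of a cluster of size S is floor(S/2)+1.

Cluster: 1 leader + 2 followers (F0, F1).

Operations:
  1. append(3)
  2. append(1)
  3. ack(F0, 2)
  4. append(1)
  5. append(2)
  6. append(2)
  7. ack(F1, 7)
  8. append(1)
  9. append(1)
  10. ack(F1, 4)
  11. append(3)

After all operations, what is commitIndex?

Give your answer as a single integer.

Answer: 7

Derivation:
Op 1: append 3 -> log_len=3
Op 2: append 1 -> log_len=4
Op 3: F0 acks idx 2 -> match: F0=2 F1=0; commitIndex=2
Op 4: append 1 -> log_len=5
Op 5: append 2 -> log_len=7
Op 6: append 2 -> log_len=9
Op 7: F1 acks idx 7 -> match: F0=2 F1=7; commitIndex=7
Op 8: append 1 -> log_len=10
Op 9: append 1 -> log_len=11
Op 10: F1 acks idx 4 -> match: F0=2 F1=7; commitIndex=7
Op 11: append 3 -> log_len=14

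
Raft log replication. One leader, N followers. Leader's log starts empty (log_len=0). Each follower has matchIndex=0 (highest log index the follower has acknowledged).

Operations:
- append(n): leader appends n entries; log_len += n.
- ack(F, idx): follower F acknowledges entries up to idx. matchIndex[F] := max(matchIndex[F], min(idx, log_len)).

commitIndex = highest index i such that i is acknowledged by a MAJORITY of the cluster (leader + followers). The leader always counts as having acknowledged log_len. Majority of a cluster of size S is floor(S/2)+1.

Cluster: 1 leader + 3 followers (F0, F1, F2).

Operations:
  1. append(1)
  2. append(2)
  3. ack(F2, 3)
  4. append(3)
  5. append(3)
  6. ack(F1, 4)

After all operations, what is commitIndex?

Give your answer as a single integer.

Op 1: append 1 -> log_len=1
Op 2: append 2 -> log_len=3
Op 3: F2 acks idx 3 -> match: F0=0 F1=0 F2=3; commitIndex=0
Op 4: append 3 -> log_len=6
Op 5: append 3 -> log_len=9
Op 6: F1 acks idx 4 -> match: F0=0 F1=4 F2=3; commitIndex=3

Answer: 3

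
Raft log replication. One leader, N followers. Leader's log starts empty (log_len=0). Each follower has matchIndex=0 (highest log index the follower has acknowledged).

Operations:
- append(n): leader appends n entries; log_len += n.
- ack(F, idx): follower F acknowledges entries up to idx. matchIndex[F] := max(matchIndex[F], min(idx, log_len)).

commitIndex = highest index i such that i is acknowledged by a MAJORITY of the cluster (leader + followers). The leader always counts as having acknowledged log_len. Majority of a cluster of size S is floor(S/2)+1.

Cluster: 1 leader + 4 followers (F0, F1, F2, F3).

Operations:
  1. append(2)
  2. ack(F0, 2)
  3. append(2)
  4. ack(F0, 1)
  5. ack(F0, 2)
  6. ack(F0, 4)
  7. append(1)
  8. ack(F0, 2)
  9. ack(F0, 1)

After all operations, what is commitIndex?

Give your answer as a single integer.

Answer: 0

Derivation:
Op 1: append 2 -> log_len=2
Op 2: F0 acks idx 2 -> match: F0=2 F1=0 F2=0 F3=0; commitIndex=0
Op 3: append 2 -> log_len=4
Op 4: F0 acks idx 1 -> match: F0=2 F1=0 F2=0 F3=0; commitIndex=0
Op 5: F0 acks idx 2 -> match: F0=2 F1=0 F2=0 F3=0; commitIndex=0
Op 6: F0 acks idx 4 -> match: F0=4 F1=0 F2=0 F3=0; commitIndex=0
Op 7: append 1 -> log_len=5
Op 8: F0 acks idx 2 -> match: F0=4 F1=0 F2=0 F3=0; commitIndex=0
Op 9: F0 acks idx 1 -> match: F0=4 F1=0 F2=0 F3=0; commitIndex=0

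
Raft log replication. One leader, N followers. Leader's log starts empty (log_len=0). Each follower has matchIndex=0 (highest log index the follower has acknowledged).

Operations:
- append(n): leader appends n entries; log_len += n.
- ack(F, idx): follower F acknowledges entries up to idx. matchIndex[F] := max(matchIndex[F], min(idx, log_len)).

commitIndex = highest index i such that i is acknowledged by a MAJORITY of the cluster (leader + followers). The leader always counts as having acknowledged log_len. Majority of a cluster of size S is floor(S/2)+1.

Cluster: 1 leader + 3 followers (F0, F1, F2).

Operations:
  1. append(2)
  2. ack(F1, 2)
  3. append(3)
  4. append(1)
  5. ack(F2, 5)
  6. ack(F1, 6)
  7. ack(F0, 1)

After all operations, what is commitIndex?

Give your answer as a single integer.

Op 1: append 2 -> log_len=2
Op 2: F1 acks idx 2 -> match: F0=0 F1=2 F2=0; commitIndex=0
Op 3: append 3 -> log_len=5
Op 4: append 1 -> log_len=6
Op 5: F2 acks idx 5 -> match: F0=0 F1=2 F2=5; commitIndex=2
Op 6: F1 acks idx 6 -> match: F0=0 F1=6 F2=5; commitIndex=5
Op 7: F0 acks idx 1 -> match: F0=1 F1=6 F2=5; commitIndex=5

Answer: 5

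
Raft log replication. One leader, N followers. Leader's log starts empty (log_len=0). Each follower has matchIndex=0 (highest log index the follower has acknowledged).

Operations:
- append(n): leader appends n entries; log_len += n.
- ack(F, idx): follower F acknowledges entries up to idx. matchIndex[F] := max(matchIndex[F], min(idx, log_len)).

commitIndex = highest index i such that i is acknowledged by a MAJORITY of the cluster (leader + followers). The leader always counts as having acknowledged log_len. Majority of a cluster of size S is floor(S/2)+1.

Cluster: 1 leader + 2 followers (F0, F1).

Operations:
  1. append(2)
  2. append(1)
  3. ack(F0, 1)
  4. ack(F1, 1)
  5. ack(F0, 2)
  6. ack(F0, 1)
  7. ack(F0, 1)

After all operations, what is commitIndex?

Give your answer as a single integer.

Op 1: append 2 -> log_len=2
Op 2: append 1 -> log_len=3
Op 3: F0 acks idx 1 -> match: F0=1 F1=0; commitIndex=1
Op 4: F1 acks idx 1 -> match: F0=1 F1=1; commitIndex=1
Op 5: F0 acks idx 2 -> match: F0=2 F1=1; commitIndex=2
Op 6: F0 acks idx 1 -> match: F0=2 F1=1; commitIndex=2
Op 7: F0 acks idx 1 -> match: F0=2 F1=1; commitIndex=2

Answer: 2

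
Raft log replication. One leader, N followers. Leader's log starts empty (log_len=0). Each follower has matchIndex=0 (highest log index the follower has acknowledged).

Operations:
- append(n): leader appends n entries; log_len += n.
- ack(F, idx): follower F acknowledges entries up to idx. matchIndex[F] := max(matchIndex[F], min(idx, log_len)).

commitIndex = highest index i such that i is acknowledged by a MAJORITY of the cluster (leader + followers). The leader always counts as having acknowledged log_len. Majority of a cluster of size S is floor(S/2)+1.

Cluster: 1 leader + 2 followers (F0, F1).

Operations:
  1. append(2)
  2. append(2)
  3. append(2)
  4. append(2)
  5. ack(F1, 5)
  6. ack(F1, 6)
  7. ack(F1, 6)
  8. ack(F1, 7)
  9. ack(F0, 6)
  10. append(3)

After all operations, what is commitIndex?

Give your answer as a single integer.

Op 1: append 2 -> log_len=2
Op 2: append 2 -> log_len=4
Op 3: append 2 -> log_len=6
Op 4: append 2 -> log_len=8
Op 5: F1 acks idx 5 -> match: F0=0 F1=5; commitIndex=5
Op 6: F1 acks idx 6 -> match: F0=0 F1=6; commitIndex=6
Op 7: F1 acks idx 6 -> match: F0=0 F1=6; commitIndex=6
Op 8: F1 acks idx 7 -> match: F0=0 F1=7; commitIndex=7
Op 9: F0 acks idx 6 -> match: F0=6 F1=7; commitIndex=7
Op 10: append 3 -> log_len=11

Answer: 7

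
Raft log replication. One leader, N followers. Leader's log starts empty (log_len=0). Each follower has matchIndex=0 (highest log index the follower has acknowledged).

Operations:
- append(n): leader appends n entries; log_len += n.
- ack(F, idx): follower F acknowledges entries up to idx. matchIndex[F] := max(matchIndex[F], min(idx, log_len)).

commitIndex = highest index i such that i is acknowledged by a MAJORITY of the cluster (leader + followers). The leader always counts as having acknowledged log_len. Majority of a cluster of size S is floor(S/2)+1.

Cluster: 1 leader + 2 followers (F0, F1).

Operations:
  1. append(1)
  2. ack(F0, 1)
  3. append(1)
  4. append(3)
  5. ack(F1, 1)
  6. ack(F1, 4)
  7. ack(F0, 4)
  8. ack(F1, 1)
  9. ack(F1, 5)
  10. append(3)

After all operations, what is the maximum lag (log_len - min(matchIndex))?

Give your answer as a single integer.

Op 1: append 1 -> log_len=1
Op 2: F0 acks idx 1 -> match: F0=1 F1=0; commitIndex=1
Op 3: append 1 -> log_len=2
Op 4: append 3 -> log_len=5
Op 5: F1 acks idx 1 -> match: F0=1 F1=1; commitIndex=1
Op 6: F1 acks idx 4 -> match: F0=1 F1=4; commitIndex=4
Op 7: F0 acks idx 4 -> match: F0=4 F1=4; commitIndex=4
Op 8: F1 acks idx 1 -> match: F0=4 F1=4; commitIndex=4
Op 9: F1 acks idx 5 -> match: F0=4 F1=5; commitIndex=5
Op 10: append 3 -> log_len=8

Answer: 4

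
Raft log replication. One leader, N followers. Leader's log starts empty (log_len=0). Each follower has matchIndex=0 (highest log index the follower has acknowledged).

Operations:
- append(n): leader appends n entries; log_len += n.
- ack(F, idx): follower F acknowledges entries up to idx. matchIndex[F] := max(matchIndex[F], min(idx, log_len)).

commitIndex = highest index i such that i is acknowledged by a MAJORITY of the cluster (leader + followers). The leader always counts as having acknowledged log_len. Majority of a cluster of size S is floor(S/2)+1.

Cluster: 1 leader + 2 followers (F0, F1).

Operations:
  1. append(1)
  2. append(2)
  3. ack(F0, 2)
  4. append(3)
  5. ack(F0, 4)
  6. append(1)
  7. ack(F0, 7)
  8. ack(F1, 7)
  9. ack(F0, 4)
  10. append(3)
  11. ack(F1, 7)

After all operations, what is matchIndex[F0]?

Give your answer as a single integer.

Op 1: append 1 -> log_len=1
Op 2: append 2 -> log_len=3
Op 3: F0 acks idx 2 -> match: F0=2 F1=0; commitIndex=2
Op 4: append 3 -> log_len=6
Op 5: F0 acks idx 4 -> match: F0=4 F1=0; commitIndex=4
Op 6: append 1 -> log_len=7
Op 7: F0 acks idx 7 -> match: F0=7 F1=0; commitIndex=7
Op 8: F1 acks idx 7 -> match: F0=7 F1=7; commitIndex=7
Op 9: F0 acks idx 4 -> match: F0=7 F1=7; commitIndex=7
Op 10: append 3 -> log_len=10
Op 11: F1 acks idx 7 -> match: F0=7 F1=7; commitIndex=7

Answer: 7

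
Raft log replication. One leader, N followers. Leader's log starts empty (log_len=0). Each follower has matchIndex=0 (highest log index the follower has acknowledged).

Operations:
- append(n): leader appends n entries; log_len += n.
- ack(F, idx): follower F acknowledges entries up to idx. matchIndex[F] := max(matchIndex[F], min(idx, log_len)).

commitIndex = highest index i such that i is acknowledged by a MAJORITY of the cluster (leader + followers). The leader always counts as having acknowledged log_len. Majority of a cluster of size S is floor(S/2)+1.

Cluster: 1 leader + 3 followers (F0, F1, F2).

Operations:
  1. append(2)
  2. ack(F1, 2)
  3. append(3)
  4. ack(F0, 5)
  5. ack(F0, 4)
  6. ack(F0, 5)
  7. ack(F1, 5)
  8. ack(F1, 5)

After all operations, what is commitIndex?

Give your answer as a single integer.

Op 1: append 2 -> log_len=2
Op 2: F1 acks idx 2 -> match: F0=0 F1=2 F2=0; commitIndex=0
Op 3: append 3 -> log_len=5
Op 4: F0 acks idx 5 -> match: F0=5 F1=2 F2=0; commitIndex=2
Op 5: F0 acks idx 4 -> match: F0=5 F1=2 F2=0; commitIndex=2
Op 6: F0 acks idx 5 -> match: F0=5 F1=2 F2=0; commitIndex=2
Op 7: F1 acks idx 5 -> match: F0=5 F1=5 F2=0; commitIndex=5
Op 8: F1 acks idx 5 -> match: F0=5 F1=5 F2=0; commitIndex=5

Answer: 5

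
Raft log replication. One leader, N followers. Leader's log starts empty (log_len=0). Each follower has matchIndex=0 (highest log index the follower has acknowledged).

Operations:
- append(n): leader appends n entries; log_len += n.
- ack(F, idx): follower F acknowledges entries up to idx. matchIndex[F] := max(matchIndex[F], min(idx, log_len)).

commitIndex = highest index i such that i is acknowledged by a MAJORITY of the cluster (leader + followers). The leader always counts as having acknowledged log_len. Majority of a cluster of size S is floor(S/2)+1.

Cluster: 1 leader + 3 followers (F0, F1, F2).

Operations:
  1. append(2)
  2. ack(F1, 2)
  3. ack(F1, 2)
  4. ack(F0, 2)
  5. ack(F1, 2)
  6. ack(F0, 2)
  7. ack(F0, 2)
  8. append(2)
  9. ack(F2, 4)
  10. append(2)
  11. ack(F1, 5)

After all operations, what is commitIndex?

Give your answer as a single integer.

Answer: 4

Derivation:
Op 1: append 2 -> log_len=2
Op 2: F1 acks idx 2 -> match: F0=0 F1=2 F2=0; commitIndex=0
Op 3: F1 acks idx 2 -> match: F0=0 F1=2 F2=0; commitIndex=0
Op 4: F0 acks idx 2 -> match: F0=2 F1=2 F2=0; commitIndex=2
Op 5: F1 acks idx 2 -> match: F0=2 F1=2 F2=0; commitIndex=2
Op 6: F0 acks idx 2 -> match: F0=2 F1=2 F2=0; commitIndex=2
Op 7: F0 acks idx 2 -> match: F0=2 F1=2 F2=0; commitIndex=2
Op 8: append 2 -> log_len=4
Op 9: F2 acks idx 4 -> match: F0=2 F1=2 F2=4; commitIndex=2
Op 10: append 2 -> log_len=6
Op 11: F1 acks idx 5 -> match: F0=2 F1=5 F2=4; commitIndex=4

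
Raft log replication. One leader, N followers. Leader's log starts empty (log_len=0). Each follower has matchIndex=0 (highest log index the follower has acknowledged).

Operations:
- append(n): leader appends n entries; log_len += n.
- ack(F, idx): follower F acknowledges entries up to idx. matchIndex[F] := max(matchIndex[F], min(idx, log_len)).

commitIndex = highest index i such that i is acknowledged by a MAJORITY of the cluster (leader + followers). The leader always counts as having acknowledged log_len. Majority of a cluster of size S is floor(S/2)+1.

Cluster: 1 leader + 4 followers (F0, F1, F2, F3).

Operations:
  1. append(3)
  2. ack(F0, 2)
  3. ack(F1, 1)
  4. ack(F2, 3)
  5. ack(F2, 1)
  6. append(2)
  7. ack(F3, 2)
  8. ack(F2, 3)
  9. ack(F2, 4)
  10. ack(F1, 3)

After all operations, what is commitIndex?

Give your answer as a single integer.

Answer: 3

Derivation:
Op 1: append 3 -> log_len=3
Op 2: F0 acks idx 2 -> match: F0=2 F1=0 F2=0 F3=0; commitIndex=0
Op 3: F1 acks idx 1 -> match: F0=2 F1=1 F2=0 F3=0; commitIndex=1
Op 4: F2 acks idx 3 -> match: F0=2 F1=1 F2=3 F3=0; commitIndex=2
Op 5: F2 acks idx 1 -> match: F0=2 F1=1 F2=3 F3=0; commitIndex=2
Op 6: append 2 -> log_len=5
Op 7: F3 acks idx 2 -> match: F0=2 F1=1 F2=3 F3=2; commitIndex=2
Op 8: F2 acks idx 3 -> match: F0=2 F1=1 F2=3 F3=2; commitIndex=2
Op 9: F2 acks idx 4 -> match: F0=2 F1=1 F2=4 F3=2; commitIndex=2
Op 10: F1 acks idx 3 -> match: F0=2 F1=3 F2=4 F3=2; commitIndex=3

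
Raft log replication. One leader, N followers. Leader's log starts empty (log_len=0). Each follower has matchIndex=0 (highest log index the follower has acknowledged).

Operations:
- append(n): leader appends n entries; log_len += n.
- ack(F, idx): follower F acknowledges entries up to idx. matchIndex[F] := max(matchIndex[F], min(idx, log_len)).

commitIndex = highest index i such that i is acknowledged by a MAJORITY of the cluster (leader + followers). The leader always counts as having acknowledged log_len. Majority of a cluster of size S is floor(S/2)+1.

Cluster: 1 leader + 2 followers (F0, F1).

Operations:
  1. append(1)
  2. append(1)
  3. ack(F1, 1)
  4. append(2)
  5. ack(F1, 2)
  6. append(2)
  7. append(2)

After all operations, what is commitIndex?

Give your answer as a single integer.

Op 1: append 1 -> log_len=1
Op 2: append 1 -> log_len=2
Op 3: F1 acks idx 1 -> match: F0=0 F1=1; commitIndex=1
Op 4: append 2 -> log_len=4
Op 5: F1 acks idx 2 -> match: F0=0 F1=2; commitIndex=2
Op 6: append 2 -> log_len=6
Op 7: append 2 -> log_len=8

Answer: 2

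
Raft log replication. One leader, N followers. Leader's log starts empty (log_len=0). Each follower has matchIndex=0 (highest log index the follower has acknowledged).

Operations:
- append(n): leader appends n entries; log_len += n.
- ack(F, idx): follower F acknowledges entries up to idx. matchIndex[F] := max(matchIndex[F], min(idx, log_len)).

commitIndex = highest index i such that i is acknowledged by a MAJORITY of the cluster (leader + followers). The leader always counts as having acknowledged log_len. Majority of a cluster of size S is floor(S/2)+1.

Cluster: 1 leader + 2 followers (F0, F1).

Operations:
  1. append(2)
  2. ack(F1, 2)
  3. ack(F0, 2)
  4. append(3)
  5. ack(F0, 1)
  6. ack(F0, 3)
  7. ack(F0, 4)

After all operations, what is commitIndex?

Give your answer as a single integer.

Answer: 4

Derivation:
Op 1: append 2 -> log_len=2
Op 2: F1 acks idx 2 -> match: F0=0 F1=2; commitIndex=2
Op 3: F0 acks idx 2 -> match: F0=2 F1=2; commitIndex=2
Op 4: append 3 -> log_len=5
Op 5: F0 acks idx 1 -> match: F0=2 F1=2; commitIndex=2
Op 6: F0 acks idx 3 -> match: F0=3 F1=2; commitIndex=3
Op 7: F0 acks idx 4 -> match: F0=4 F1=2; commitIndex=4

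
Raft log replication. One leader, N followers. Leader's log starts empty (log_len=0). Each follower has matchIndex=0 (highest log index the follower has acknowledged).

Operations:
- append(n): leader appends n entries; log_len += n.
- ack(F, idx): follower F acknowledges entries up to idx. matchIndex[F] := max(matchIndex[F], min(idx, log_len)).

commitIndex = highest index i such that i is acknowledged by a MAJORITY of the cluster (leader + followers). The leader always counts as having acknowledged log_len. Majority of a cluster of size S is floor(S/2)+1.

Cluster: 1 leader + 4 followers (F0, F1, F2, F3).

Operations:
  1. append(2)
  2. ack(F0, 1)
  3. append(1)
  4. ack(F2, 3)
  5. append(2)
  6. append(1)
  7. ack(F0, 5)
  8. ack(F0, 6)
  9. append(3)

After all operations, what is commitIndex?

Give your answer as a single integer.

Answer: 3

Derivation:
Op 1: append 2 -> log_len=2
Op 2: F0 acks idx 1 -> match: F0=1 F1=0 F2=0 F3=0; commitIndex=0
Op 3: append 1 -> log_len=3
Op 4: F2 acks idx 3 -> match: F0=1 F1=0 F2=3 F3=0; commitIndex=1
Op 5: append 2 -> log_len=5
Op 6: append 1 -> log_len=6
Op 7: F0 acks idx 5 -> match: F0=5 F1=0 F2=3 F3=0; commitIndex=3
Op 8: F0 acks idx 6 -> match: F0=6 F1=0 F2=3 F3=0; commitIndex=3
Op 9: append 3 -> log_len=9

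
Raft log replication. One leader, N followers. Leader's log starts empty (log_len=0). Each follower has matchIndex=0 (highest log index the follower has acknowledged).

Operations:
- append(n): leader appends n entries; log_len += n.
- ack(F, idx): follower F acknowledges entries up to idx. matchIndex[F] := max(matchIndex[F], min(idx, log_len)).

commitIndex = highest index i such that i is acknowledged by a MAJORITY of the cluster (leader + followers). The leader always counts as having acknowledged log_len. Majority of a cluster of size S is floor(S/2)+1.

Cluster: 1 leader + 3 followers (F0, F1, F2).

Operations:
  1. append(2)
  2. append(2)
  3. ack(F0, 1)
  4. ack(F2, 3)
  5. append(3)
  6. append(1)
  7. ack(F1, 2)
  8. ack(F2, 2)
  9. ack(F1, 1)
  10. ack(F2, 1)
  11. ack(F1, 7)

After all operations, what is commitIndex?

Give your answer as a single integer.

Op 1: append 2 -> log_len=2
Op 2: append 2 -> log_len=4
Op 3: F0 acks idx 1 -> match: F0=1 F1=0 F2=0; commitIndex=0
Op 4: F2 acks idx 3 -> match: F0=1 F1=0 F2=3; commitIndex=1
Op 5: append 3 -> log_len=7
Op 6: append 1 -> log_len=8
Op 7: F1 acks idx 2 -> match: F0=1 F1=2 F2=3; commitIndex=2
Op 8: F2 acks idx 2 -> match: F0=1 F1=2 F2=3; commitIndex=2
Op 9: F1 acks idx 1 -> match: F0=1 F1=2 F2=3; commitIndex=2
Op 10: F2 acks idx 1 -> match: F0=1 F1=2 F2=3; commitIndex=2
Op 11: F1 acks idx 7 -> match: F0=1 F1=7 F2=3; commitIndex=3

Answer: 3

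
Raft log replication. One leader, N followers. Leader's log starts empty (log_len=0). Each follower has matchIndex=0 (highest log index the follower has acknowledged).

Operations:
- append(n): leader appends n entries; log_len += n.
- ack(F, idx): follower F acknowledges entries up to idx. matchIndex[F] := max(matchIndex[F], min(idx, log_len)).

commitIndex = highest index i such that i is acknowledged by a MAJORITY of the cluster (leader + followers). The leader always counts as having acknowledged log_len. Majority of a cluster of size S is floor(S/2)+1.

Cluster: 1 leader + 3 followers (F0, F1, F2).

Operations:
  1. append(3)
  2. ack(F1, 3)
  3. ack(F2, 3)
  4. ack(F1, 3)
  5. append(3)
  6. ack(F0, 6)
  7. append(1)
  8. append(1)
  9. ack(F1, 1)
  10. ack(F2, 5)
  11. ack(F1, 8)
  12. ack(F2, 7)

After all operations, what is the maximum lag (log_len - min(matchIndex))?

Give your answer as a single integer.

Answer: 2

Derivation:
Op 1: append 3 -> log_len=3
Op 2: F1 acks idx 3 -> match: F0=0 F1=3 F2=0; commitIndex=0
Op 3: F2 acks idx 3 -> match: F0=0 F1=3 F2=3; commitIndex=3
Op 4: F1 acks idx 3 -> match: F0=0 F1=3 F2=3; commitIndex=3
Op 5: append 3 -> log_len=6
Op 6: F0 acks idx 6 -> match: F0=6 F1=3 F2=3; commitIndex=3
Op 7: append 1 -> log_len=7
Op 8: append 1 -> log_len=8
Op 9: F1 acks idx 1 -> match: F0=6 F1=3 F2=3; commitIndex=3
Op 10: F2 acks idx 5 -> match: F0=6 F1=3 F2=5; commitIndex=5
Op 11: F1 acks idx 8 -> match: F0=6 F1=8 F2=5; commitIndex=6
Op 12: F2 acks idx 7 -> match: F0=6 F1=8 F2=7; commitIndex=7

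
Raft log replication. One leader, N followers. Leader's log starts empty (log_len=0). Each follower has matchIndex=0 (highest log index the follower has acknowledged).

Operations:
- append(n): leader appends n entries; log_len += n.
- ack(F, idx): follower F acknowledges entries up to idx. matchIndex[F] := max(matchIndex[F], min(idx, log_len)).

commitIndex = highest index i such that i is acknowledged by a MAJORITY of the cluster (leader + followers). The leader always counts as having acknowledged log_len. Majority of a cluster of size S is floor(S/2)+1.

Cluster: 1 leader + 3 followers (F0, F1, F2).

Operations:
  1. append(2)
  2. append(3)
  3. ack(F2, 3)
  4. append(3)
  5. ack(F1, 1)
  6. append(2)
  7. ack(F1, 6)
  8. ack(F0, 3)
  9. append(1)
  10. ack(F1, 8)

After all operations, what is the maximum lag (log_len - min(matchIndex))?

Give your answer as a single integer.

Answer: 8

Derivation:
Op 1: append 2 -> log_len=2
Op 2: append 3 -> log_len=5
Op 3: F2 acks idx 3 -> match: F0=0 F1=0 F2=3; commitIndex=0
Op 4: append 3 -> log_len=8
Op 5: F1 acks idx 1 -> match: F0=0 F1=1 F2=3; commitIndex=1
Op 6: append 2 -> log_len=10
Op 7: F1 acks idx 6 -> match: F0=0 F1=6 F2=3; commitIndex=3
Op 8: F0 acks idx 3 -> match: F0=3 F1=6 F2=3; commitIndex=3
Op 9: append 1 -> log_len=11
Op 10: F1 acks idx 8 -> match: F0=3 F1=8 F2=3; commitIndex=3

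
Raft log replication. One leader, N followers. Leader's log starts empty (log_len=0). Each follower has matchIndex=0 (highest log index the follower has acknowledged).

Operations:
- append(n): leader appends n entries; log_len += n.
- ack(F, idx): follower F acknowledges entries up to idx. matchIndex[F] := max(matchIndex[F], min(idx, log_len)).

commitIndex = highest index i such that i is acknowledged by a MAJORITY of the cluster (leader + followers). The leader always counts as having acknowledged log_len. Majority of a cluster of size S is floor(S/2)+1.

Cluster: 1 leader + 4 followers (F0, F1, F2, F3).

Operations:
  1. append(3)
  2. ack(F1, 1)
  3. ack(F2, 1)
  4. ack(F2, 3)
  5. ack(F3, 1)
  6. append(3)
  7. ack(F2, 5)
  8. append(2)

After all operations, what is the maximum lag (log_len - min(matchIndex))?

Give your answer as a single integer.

Op 1: append 3 -> log_len=3
Op 2: F1 acks idx 1 -> match: F0=0 F1=1 F2=0 F3=0; commitIndex=0
Op 3: F2 acks idx 1 -> match: F0=0 F1=1 F2=1 F3=0; commitIndex=1
Op 4: F2 acks idx 3 -> match: F0=0 F1=1 F2=3 F3=0; commitIndex=1
Op 5: F3 acks idx 1 -> match: F0=0 F1=1 F2=3 F3=1; commitIndex=1
Op 6: append 3 -> log_len=6
Op 7: F2 acks idx 5 -> match: F0=0 F1=1 F2=5 F3=1; commitIndex=1
Op 8: append 2 -> log_len=8

Answer: 8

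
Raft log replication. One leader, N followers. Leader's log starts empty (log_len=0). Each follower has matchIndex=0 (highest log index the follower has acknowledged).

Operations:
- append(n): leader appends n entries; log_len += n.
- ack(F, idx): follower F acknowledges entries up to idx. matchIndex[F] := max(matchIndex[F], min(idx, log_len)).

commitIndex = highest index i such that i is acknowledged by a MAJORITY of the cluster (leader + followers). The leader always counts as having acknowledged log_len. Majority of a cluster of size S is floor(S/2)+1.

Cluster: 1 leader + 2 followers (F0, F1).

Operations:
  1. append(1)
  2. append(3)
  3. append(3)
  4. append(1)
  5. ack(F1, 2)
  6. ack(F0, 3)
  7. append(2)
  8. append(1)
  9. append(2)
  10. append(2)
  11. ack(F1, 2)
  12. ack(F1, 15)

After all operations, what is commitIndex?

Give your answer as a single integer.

Answer: 15

Derivation:
Op 1: append 1 -> log_len=1
Op 2: append 3 -> log_len=4
Op 3: append 3 -> log_len=7
Op 4: append 1 -> log_len=8
Op 5: F1 acks idx 2 -> match: F0=0 F1=2; commitIndex=2
Op 6: F0 acks idx 3 -> match: F0=3 F1=2; commitIndex=3
Op 7: append 2 -> log_len=10
Op 8: append 1 -> log_len=11
Op 9: append 2 -> log_len=13
Op 10: append 2 -> log_len=15
Op 11: F1 acks idx 2 -> match: F0=3 F1=2; commitIndex=3
Op 12: F1 acks idx 15 -> match: F0=3 F1=15; commitIndex=15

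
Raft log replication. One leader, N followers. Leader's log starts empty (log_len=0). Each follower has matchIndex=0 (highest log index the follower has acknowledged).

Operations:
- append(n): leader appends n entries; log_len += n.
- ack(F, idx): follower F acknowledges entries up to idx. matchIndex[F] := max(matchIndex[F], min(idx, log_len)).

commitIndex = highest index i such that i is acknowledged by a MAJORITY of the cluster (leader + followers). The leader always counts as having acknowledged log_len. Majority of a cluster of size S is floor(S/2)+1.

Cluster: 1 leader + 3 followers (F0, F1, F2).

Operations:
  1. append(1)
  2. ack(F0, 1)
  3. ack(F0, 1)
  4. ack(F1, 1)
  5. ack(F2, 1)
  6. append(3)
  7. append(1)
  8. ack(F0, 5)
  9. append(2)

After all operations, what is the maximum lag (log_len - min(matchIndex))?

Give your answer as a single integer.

Answer: 6

Derivation:
Op 1: append 1 -> log_len=1
Op 2: F0 acks idx 1 -> match: F0=1 F1=0 F2=0; commitIndex=0
Op 3: F0 acks idx 1 -> match: F0=1 F1=0 F2=0; commitIndex=0
Op 4: F1 acks idx 1 -> match: F0=1 F1=1 F2=0; commitIndex=1
Op 5: F2 acks idx 1 -> match: F0=1 F1=1 F2=1; commitIndex=1
Op 6: append 3 -> log_len=4
Op 7: append 1 -> log_len=5
Op 8: F0 acks idx 5 -> match: F0=5 F1=1 F2=1; commitIndex=1
Op 9: append 2 -> log_len=7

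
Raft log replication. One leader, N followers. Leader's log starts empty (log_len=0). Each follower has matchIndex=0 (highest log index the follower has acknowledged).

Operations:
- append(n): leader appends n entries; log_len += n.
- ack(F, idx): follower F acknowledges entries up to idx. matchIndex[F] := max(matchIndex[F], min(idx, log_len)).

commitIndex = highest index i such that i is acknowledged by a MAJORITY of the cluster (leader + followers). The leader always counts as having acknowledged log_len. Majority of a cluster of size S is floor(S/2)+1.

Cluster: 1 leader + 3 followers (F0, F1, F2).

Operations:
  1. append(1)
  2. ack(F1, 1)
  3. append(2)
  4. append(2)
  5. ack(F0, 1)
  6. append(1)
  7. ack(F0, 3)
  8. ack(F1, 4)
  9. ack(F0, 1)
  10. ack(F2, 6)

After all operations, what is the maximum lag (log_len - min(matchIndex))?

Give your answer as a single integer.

Answer: 3

Derivation:
Op 1: append 1 -> log_len=1
Op 2: F1 acks idx 1 -> match: F0=0 F1=1 F2=0; commitIndex=0
Op 3: append 2 -> log_len=3
Op 4: append 2 -> log_len=5
Op 5: F0 acks idx 1 -> match: F0=1 F1=1 F2=0; commitIndex=1
Op 6: append 1 -> log_len=6
Op 7: F0 acks idx 3 -> match: F0=3 F1=1 F2=0; commitIndex=1
Op 8: F1 acks idx 4 -> match: F0=3 F1=4 F2=0; commitIndex=3
Op 9: F0 acks idx 1 -> match: F0=3 F1=4 F2=0; commitIndex=3
Op 10: F2 acks idx 6 -> match: F0=3 F1=4 F2=6; commitIndex=4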